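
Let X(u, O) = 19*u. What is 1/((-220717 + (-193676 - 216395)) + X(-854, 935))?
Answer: -1/647014 ≈ -1.5456e-6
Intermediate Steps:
1/((-220717 + (-193676 - 216395)) + X(-854, 935)) = 1/((-220717 + (-193676 - 216395)) + 19*(-854)) = 1/((-220717 - 410071) - 16226) = 1/(-630788 - 16226) = 1/(-647014) = -1/647014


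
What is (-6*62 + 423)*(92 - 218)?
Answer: -6426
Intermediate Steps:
(-6*62 + 423)*(92 - 218) = (-372 + 423)*(-126) = 51*(-126) = -6426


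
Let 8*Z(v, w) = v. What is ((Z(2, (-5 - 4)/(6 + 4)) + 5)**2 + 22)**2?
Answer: 628849/256 ≈ 2456.4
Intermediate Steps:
Z(v, w) = v/8
((Z(2, (-5 - 4)/(6 + 4)) + 5)**2 + 22)**2 = (((1/8)*2 + 5)**2 + 22)**2 = ((1/4 + 5)**2 + 22)**2 = ((21/4)**2 + 22)**2 = (441/16 + 22)**2 = (793/16)**2 = 628849/256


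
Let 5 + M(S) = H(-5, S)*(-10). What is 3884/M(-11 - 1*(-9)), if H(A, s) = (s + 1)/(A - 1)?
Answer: -2913/5 ≈ -582.60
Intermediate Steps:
H(A, s) = (1 + s)/(-1 + A)
M(S) = -10/3 + 5*S/3 (M(S) = -5 + ((1 + S)/(-1 - 5))*(-10) = -5 + ((1 + S)/(-6))*(-10) = -5 - (1 + S)/6*(-10) = -5 + (-⅙ - S/6)*(-10) = -5 + (5/3 + 5*S/3) = -10/3 + 5*S/3)
3884/M(-11 - 1*(-9)) = 3884/(-10/3 + 5*(-11 - 1*(-9))/3) = 3884/(-10/3 + 5*(-11 + 9)/3) = 3884/(-10/3 + (5/3)*(-2)) = 3884/(-10/3 - 10/3) = 3884/(-20/3) = 3884*(-3/20) = -2913/5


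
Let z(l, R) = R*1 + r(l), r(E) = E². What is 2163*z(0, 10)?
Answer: 21630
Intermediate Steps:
z(l, R) = R + l² (z(l, R) = R*1 + l² = R + l²)
2163*z(0, 10) = 2163*(10 + 0²) = 2163*(10 + 0) = 2163*10 = 21630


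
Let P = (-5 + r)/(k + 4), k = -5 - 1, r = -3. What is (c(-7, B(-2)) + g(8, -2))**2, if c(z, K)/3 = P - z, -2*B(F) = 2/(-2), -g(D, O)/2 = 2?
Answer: 841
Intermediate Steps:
g(D, O) = -4 (g(D, O) = -2*2 = -4)
k = -6
B(F) = 1/2 (B(F) = -1/(-2) = -(-1)/2 = -1/2*(-1) = 1/2)
P = 4 (P = (-5 - 3)/(-6 + 4) = -8/(-2) = -8*(-1/2) = 4)
c(z, K) = 12 - 3*z (c(z, K) = 3*(4 - z) = 12 - 3*z)
(c(-7, B(-2)) + g(8, -2))**2 = ((12 - 3*(-7)) - 4)**2 = ((12 + 21) - 4)**2 = (33 - 4)**2 = 29**2 = 841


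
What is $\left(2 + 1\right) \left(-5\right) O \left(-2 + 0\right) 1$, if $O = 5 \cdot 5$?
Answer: $750$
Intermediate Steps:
$O = 25$
$\left(2 + 1\right) \left(-5\right) O \left(-2 + 0\right) 1 = \left(2 + 1\right) \left(-5\right) 25 \left(-2 + 0\right) 1 = 3 \left(-5\right) 25 \left(\left(-2\right) 1\right) = \left(-15\right) 25 \left(-2\right) = \left(-375\right) \left(-2\right) = 750$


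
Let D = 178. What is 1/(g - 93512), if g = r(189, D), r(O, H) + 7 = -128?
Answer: -1/93647 ≈ -1.0678e-5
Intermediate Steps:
r(O, H) = -135 (r(O, H) = -7 - 128 = -135)
g = -135
1/(g - 93512) = 1/(-135 - 93512) = 1/(-93647) = -1/93647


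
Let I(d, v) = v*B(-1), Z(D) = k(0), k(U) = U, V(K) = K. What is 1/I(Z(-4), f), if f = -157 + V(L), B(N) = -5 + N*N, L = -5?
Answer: 1/648 ≈ 0.0015432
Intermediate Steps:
B(N) = -5 + N²
Z(D) = 0
f = -162 (f = -157 - 5 = -162)
I(d, v) = -4*v (I(d, v) = v*(-5 + (-1)²) = v*(-5 + 1) = v*(-4) = -4*v)
1/I(Z(-4), f) = 1/(-4*(-162)) = 1/648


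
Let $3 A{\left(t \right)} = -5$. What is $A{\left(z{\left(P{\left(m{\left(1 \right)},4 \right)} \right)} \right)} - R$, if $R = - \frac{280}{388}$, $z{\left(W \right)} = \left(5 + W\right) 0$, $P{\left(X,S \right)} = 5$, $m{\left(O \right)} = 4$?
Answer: $- \frac{275}{291} \approx -0.94502$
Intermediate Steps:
$z{\left(W \right)} = 0$
$A{\left(t \right)} = - \frac{5}{3}$ ($A{\left(t \right)} = \frac{1}{3} \left(-5\right) = - \frac{5}{3}$)
$R = - \frac{70}{97}$ ($R = \left(-280\right) \frac{1}{388} = - \frac{70}{97} \approx -0.72165$)
$A{\left(z{\left(P{\left(m{\left(1 \right)},4 \right)} \right)} \right)} - R = - \frac{5}{3} - - \frac{70}{97} = - \frac{5}{3} + \frac{70}{97} = - \frac{275}{291}$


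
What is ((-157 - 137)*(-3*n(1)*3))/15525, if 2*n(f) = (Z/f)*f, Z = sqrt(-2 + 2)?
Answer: 0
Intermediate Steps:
Z = 0 (Z = sqrt(0) = 0)
n(f) = 0 (n(f) = ((0/f)*f)/2 = (0*f)/2 = (1/2)*0 = 0)
((-157 - 137)*(-3*n(1)*3))/15525 = ((-157 - 137)*(-3*0*3))/15525 = -0*3*(1/15525) = -294*0*(1/15525) = 0*(1/15525) = 0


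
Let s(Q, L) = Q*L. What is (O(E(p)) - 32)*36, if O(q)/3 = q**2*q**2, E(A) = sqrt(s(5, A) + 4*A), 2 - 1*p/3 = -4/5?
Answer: 15402672/25 ≈ 6.1611e+5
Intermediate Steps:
s(Q, L) = L*Q
p = 42/5 (p = 6 - (-12)/5 = 6 - 3*(-4/5) = 6 + 12/5 = 42/5 ≈ 8.4000)
E(A) = 3*sqrt(A) (E(A) = sqrt(A*5 + 4*A) = sqrt(5*A + 4*A) = sqrt(9*A) = 3*sqrt(A))
O(q) = 3*q**4 (O(q) = 3*(q**2*q**2) = 3*q**4)
(O(E(p)) - 32)*36 = (3*(3*sqrt(42/5))**4 - 32)*36 = (3*(3*(sqrt(210)/5))**4 - 32)*36 = (3*(3*sqrt(210)/5)**4 - 32)*36 = (3*(142884/25) - 32)*36 = (428652/25 - 32)*36 = (427852/25)*36 = 15402672/25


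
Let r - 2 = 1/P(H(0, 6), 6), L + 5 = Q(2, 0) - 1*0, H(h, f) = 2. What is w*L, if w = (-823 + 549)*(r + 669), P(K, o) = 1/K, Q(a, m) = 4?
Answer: 184402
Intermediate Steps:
L = -1 (L = -5 + (4 - 1*0) = -5 + (4 + 0) = -5 + 4 = -1)
r = 4 (r = 2 + 1/(1/2) = 2 + 1/(½) = 2 + 2 = 4)
w = -184402 (w = (-823 + 549)*(4 + 669) = -274*673 = -184402)
w*L = -184402*(-1) = 184402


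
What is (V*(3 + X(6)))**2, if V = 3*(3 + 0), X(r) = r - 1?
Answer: 5184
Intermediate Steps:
X(r) = -1 + r
V = 9 (V = 3*3 = 9)
(V*(3 + X(6)))**2 = (9*(3 + (-1 + 6)))**2 = (9*(3 + 5))**2 = (9*8)**2 = 72**2 = 5184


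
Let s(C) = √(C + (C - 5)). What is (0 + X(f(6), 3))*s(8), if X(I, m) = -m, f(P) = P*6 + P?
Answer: -3*√11 ≈ -9.9499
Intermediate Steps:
f(P) = 7*P (f(P) = 6*P + P = 7*P)
s(C) = √(-5 + 2*C) (s(C) = √(C + (-5 + C)) = √(-5 + 2*C))
(0 + X(f(6), 3))*s(8) = (0 - 1*3)*√(-5 + 2*8) = (0 - 3)*√(-5 + 16) = -3*√11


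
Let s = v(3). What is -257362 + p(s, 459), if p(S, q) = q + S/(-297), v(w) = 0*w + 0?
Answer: -256903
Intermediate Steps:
v(w) = 0 (v(w) = 0 + 0 = 0)
s = 0
p(S, q) = q - S/297 (p(S, q) = q + S*(-1/297) = q - S/297)
-257362 + p(s, 459) = -257362 + (459 - 1/297*0) = -257362 + (459 + 0) = -257362 + 459 = -256903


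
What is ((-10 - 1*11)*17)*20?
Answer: -7140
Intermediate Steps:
((-10 - 1*11)*17)*20 = ((-10 - 11)*17)*20 = -21*17*20 = -357*20 = -7140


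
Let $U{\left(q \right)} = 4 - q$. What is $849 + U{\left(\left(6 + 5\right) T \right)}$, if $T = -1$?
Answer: $864$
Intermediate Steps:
$849 + U{\left(\left(6 + 5\right) T \right)} = 849 - \left(-4 + \left(6 + 5\right) \left(-1\right)\right) = 849 - \left(-4 + 11 \left(-1\right)\right) = 849 + \left(4 - -11\right) = 849 + \left(4 + 11\right) = 849 + 15 = 864$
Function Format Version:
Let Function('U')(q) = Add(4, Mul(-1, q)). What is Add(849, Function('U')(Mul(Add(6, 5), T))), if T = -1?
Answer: 864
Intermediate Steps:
Add(849, Function('U')(Mul(Add(6, 5), T))) = Add(849, Add(4, Mul(-1, Mul(Add(6, 5), -1)))) = Add(849, Add(4, Mul(-1, Mul(11, -1)))) = Add(849, Add(4, Mul(-1, -11))) = Add(849, Add(4, 11)) = Add(849, 15) = 864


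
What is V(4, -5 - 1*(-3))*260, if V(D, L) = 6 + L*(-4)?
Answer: 3640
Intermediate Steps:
V(D, L) = 6 - 4*L
V(4, -5 - 1*(-3))*260 = (6 - 4*(-5 - 1*(-3)))*260 = (6 - 4*(-5 + 3))*260 = (6 - 4*(-2))*260 = (6 + 8)*260 = 14*260 = 3640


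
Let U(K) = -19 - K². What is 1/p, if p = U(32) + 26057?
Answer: 1/25014 ≈ 3.9978e-5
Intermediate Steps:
p = 25014 (p = (-19 - 1*32²) + 26057 = (-19 - 1*1024) + 26057 = (-19 - 1024) + 26057 = -1043 + 26057 = 25014)
1/p = 1/25014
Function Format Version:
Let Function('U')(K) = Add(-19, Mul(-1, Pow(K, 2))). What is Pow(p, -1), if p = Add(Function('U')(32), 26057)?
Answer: Rational(1, 25014) ≈ 3.9978e-5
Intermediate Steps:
p = 25014 (p = Add(Add(-19, Mul(-1, Pow(32, 2))), 26057) = Add(Add(-19, Mul(-1, 1024)), 26057) = Add(Add(-19, -1024), 26057) = Add(-1043, 26057) = 25014)
Pow(p, -1) = Pow(25014, -1) = Rational(1, 25014)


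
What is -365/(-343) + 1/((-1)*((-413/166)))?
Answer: 29669/20237 ≈ 1.4661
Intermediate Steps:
-365/(-343) + 1/((-1)*((-413/166))) = -365*(-1/343) - 1/((-413*1/166)) = 365/343 - 1/(-413/166) = 365/343 - 1*(-166/413) = 365/343 + 166/413 = 29669/20237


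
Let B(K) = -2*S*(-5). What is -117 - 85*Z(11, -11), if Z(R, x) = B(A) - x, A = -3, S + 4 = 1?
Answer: 1498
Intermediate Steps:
S = -3 (S = -4 + 1 = -3)
B(K) = -30 (B(K) = -2*(-3)*(-5) = 6*(-5) = -30)
Z(R, x) = -30 - x
-117 - 85*Z(11, -11) = -117 - 85*(-30 - 1*(-11)) = -117 - 85*(-30 + 11) = -117 - 85*(-19) = -117 + 1615 = 1498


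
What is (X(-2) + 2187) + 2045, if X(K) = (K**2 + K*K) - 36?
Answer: 4204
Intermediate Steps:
X(K) = -36 + 2*K**2 (X(K) = (K**2 + K**2) - 36 = 2*K**2 - 36 = -36 + 2*K**2)
(X(-2) + 2187) + 2045 = ((-36 + 2*(-2)**2) + 2187) + 2045 = ((-36 + 2*4) + 2187) + 2045 = ((-36 + 8) + 2187) + 2045 = (-28 + 2187) + 2045 = 2159 + 2045 = 4204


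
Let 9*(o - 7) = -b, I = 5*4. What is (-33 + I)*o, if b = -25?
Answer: -1144/9 ≈ -127.11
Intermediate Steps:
I = 20
o = 88/9 (o = 7 + (-1*(-25))/9 = 7 + (⅑)*25 = 7 + 25/9 = 88/9 ≈ 9.7778)
(-33 + I)*o = (-33 + 20)*(88/9) = -13*88/9 = -1144/9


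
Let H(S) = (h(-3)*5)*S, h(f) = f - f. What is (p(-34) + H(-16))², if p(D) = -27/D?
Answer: 729/1156 ≈ 0.63062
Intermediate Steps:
h(f) = 0
H(S) = 0 (H(S) = (0*5)*S = 0*S = 0)
(p(-34) + H(-16))² = (-27/(-34) + 0)² = (-27*(-1/34) + 0)² = (27/34 + 0)² = (27/34)² = 729/1156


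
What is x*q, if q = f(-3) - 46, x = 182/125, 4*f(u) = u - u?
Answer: -8372/125 ≈ -66.976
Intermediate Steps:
f(u) = 0 (f(u) = (u - u)/4 = (1/4)*0 = 0)
x = 182/125 (x = 182*(1/125) = 182/125 ≈ 1.4560)
q = -46 (q = 0 - 46 = -46)
x*q = (182/125)*(-46) = -8372/125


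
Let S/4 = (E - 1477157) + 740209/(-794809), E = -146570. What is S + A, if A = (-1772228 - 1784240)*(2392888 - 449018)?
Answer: -5494767323399321848/794809 ≈ -6.9133e+12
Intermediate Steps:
A = -6913311451160 (A = -3556468*1943870 = -6913311451160)
S = -5162214293408/794809 (S = 4*((-146570 - 1477157) + 740209/(-794809)) = 4*(-1623727 + 740209*(-1/794809)) = 4*(-1623727 - 740209/794809) = 4*(-1290553573352/794809) = -5162214293408/794809 ≈ -6.4949e+6)
S + A = -5162214293408/794809 - 6913311451160 = -5494767323399321848/794809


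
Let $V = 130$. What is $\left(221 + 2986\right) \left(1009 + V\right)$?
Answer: $3652773$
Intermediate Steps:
$\left(221 + 2986\right) \left(1009 + V\right) = \left(221 + 2986\right) \left(1009 + 130\right) = 3207 \cdot 1139 = 3652773$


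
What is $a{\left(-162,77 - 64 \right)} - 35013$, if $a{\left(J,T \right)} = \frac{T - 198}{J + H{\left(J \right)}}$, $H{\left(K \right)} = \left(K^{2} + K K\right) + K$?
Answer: $- \frac{1826418317}{52164} \approx -35013.0$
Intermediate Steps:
$H{\left(K \right)} = K + 2 K^{2}$ ($H{\left(K \right)} = \left(K^{2} + K^{2}\right) + K = 2 K^{2} + K = K + 2 K^{2}$)
$a{\left(J,T \right)} = \frac{-198 + T}{J + J \left(1 + 2 J\right)}$ ($a{\left(J,T \right)} = \frac{T - 198}{J + J \left(1 + 2 J\right)} = \frac{-198 + T}{J + J \left(1 + 2 J\right)}$)
$a{\left(-162,77 - 64 \right)} - 35013 = \frac{-198 + \left(77 - 64\right)}{2 \left(-162\right) \left(1 - 162\right)} - 35013 = \frac{1}{2} \left(- \frac{1}{162}\right) \frac{1}{-161} \left(-198 + 13\right) - 35013 = \frac{1}{2} \left(- \frac{1}{162}\right) \left(- \frac{1}{161}\right) \left(-185\right) - 35013 = - \frac{185}{52164} - 35013 = - \frac{1826418317}{52164}$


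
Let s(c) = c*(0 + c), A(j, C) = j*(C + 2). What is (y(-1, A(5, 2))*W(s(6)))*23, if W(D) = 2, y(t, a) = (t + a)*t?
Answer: -874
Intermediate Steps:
A(j, C) = j*(2 + C)
s(c) = c² (s(c) = c*c = c²)
y(t, a) = t*(a + t) (y(t, a) = (a + t)*t = t*(a + t))
(y(-1, A(5, 2))*W(s(6)))*23 = (-(5*(2 + 2) - 1)*2)*23 = (-(5*4 - 1)*2)*23 = (-(20 - 1)*2)*23 = (-1*19*2)*23 = -19*2*23 = -38*23 = -874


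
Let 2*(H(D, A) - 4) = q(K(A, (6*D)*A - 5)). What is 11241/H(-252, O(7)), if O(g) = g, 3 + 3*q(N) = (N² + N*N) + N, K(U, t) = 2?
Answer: 67446/31 ≈ 2175.7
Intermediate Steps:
q(N) = -1 + N/3 + 2*N²/3 (q(N) = -1 + ((N² + N*N) + N)/3 = -1 + ((N² + N²) + N)/3 = -1 + (2*N² + N)/3 = -1 + (N + 2*N²)/3 = -1 + (N/3 + 2*N²/3) = -1 + N/3 + 2*N²/3)
H(D, A) = 31/6 (H(D, A) = 4 + (-1 + (⅓)*2 + (⅔)*2²)/2 = 4 + (-1 + ⅔ + (⅔)*4)/2 = 4 + (-1 + ⅔ + 8/3)/2 = 4 + (½)*(7/3) = 4 + 7/6 = 31/6)
11241/H(-252, O(7)) = 11241/(31/6) = 11241*(6/31) = 67446/31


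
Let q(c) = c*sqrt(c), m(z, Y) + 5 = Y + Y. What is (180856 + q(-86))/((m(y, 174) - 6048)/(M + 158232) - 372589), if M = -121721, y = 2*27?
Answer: -1650808354/3400900671 + 1569973*I*sqrt(86)/6801801342 ≈ -0.4854 + 0.0021405*I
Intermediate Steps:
y = 54
m(z, Y) = -5 + 2*Y (m(z, Y) = -5 + (Y + Y) = -5 + 2*Y)
q(c) = c**(3/2)
(180856 + q(-86))/((m(y, 174) - 6048)/(M + 158232) - 372589) = (180856 + (-86)**(3/2))/(((-5 + 2*174) - 6048)/(-121721 + 158232) - 372589) = (180856 - 86*I*sqrt(86))/(((-5 + 348) - 6048)/36511 - 372589) = (180856 - 86*I*sqrt(86))/((343 - 6048)*(1/36511) - 372589) = (180856 - 86*I*sqrt(86))/(-5705*1/36511 - 372589) = (180856 - 86*I*sqrt(86))/(-5705/36511 - 372589) = (180856 - 86*I*sqrt(86))/(-13603602684/36511) = (180856 - 86*I*sqrt(86))*(-36511/13603602684) = -1650808354/3400900671 + 1569973*I*sqrt(86)/6801801342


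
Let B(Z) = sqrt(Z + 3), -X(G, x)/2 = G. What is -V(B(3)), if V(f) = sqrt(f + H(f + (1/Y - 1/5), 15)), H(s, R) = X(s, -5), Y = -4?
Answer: -sqrt(90 - 100*sqrt(6))/10 ≈ -1.2448*I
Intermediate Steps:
X(G, x) = -2*G
H(s, R) = -2*s
B(Z) = sqrt(3 + Z)
V(f) = sqrt(9/10 - f) (V(f) = sqrt(f - 2*(f + (1/(-4) - 1/5))) = sqrt(f - 2*(f + (1*(-1/4) - 1*1/5))) = sqrt(f - 2*(f + (-1/4 - 1/5))) = sqrt(f - 2*(f - 9/20)) = sqrt(f - 2*(-9/20 + f)) = sqrt(f + (9/10 - 2*f)) = sqrt(9/10 - f))
-V(B(3)) = -sqrt(90 - 100*sqrt(3 + 3))/10 = -sqrt(90 - 100*sqrt(6))/10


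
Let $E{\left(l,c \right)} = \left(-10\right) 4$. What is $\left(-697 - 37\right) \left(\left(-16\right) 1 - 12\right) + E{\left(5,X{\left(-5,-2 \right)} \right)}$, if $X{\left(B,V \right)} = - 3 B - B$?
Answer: $20512$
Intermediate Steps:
$X{\left(B,V \right)} = - 4 B$
$E{\left(l,c \right)} = -40$
$\left(-697 - 37\right) \left(\left(-16\right) 1 - 12\right) + E{\left(5,X{\left(-5,-2 \right)} \right)} = \left(-697 - 37\right) \left(\left(-16\right) 1 - 12\right) - 40 = \left(-697 - 37\right) \left(-16 - 12\right) - 40 = \left(-734\right) \left(-28\right) - 40 = 20552 - 40 = 20512$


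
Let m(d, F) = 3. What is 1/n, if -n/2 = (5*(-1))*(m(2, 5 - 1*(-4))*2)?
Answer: 1/60 ≈ 0.016667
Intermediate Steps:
n = 60 (n = -2*5*(-1)*3*2 = -(-10)*6 = -2*(-30) = 60)
1/n = 1/60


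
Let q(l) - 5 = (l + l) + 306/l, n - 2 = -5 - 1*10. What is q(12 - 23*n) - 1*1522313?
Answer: -473244040/311 ≈ -1.5217e+6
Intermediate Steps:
n = -13 (n = 2 + (-5 - 1*10) = 2 + (-5 - 10) = 2 - 15 = -13)
q(l) = 5 + 2*l + 306/l (q(l) = 5 + ((l + l) + 306/l) = 5 + (2*l + 306/l) = 5 + 2*l + 306/l)
q(12 - 23*n) - 1*1522313 = (5 + 2*(12 - 23*(-13)) + 306/(12 - 23*(-13))) - 1*1522313 = (5 + 2*(12 + 299) + 306/(12 + 299)) - 1522313 = (5 + 2*311 + 306/311) - 1522313 = (5 + 622 + 306*(1/311)) - 1522313 = (5 + 622 + 306/311) - 1522313 = 195303/311 - 1522313 = -473244040/311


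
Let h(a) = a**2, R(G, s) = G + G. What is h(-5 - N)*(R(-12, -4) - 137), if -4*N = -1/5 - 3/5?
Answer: -108836/25 ≈ -4353.4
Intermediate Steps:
N = 1/5 (N = -(-1/5 - 3/5)/4 = -1/4*(-4/5) = 1/5 ≈ 0.20000)
R(G, s) = 2*G
h(-5 - N)*(R(-12, -4) - 137) = (-5 - 1*1/5)**2*(2*(-12) - 137) = (-5 - 1/5)**2*(-24 - 137) = (-26/5)**2*(-161) = (676/25)*(-161) = -108836/25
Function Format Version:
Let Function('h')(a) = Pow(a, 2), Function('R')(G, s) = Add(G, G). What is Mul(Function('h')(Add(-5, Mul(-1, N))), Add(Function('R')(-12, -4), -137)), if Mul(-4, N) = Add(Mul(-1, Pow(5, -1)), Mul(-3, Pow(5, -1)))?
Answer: Rational(-108836, 25) ≈ -4353.4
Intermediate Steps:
N = Rational(1, 5) (N = Mul(Rational(-1, 4), Add(Mul(-1, Pow(5, -1)), Mul(-3, Pow(5, -1)))) = Mul(Rational(-1, 4), Add(Mul(-1, Rational(1, 5)), Mul(-3, Rational(1, 5)))) = Mul(Rational(-1, 4), Add(Rational(-1, 5), Rational(-3, 5))) = Mul(Rational(-1, 4), Rational(-4, 5)) = Rational(1, 5) ≈ 0.20000)
Function('R')(G, s) = Mul(2, G)
Mul(Function('h')(Add(-5, Mul(-1, N))), Add(Function('R')(-12, -4), -137)) = Mul(Pow(Add(-5, Mul(-1, Rational(1, 5))), 2), Add(Mul(2, -12), -137)) = Mul(Pow(Add(-5, Rational(-1, 5)), 2), Add(-24, -137)) = Mul(Pow(Rational(-26, 5), 2), -161) = Mul(Rational(676, 25), -161) = Rational(-108836, 25)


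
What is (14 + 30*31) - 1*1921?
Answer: -977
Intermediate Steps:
(14 + 30*31) - 1*1921 = (14 + 930) - 1921 = 944 - 1921 = -977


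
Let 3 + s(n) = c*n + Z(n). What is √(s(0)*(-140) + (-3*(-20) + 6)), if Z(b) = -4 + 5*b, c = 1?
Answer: √1046 ≈ 32.342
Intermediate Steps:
s(n) = -7 + 6*n (s(n) = -3 + (1*n + (-4 + 5*n)) = -3 + (n + (-4 + 5*n)) = -3 + (-4 + 6*n) = -7 + 6*n)
√(s(0)*(-140) + (-3*(-20) + 6)) = √((-7 + 6*0)*(-140) + (-3*(-20) + 6)) = √((-7 + 0)*(-140) + (60 + 6)) = √(-7*(-140) + 66) = √(980 + 66) = √1046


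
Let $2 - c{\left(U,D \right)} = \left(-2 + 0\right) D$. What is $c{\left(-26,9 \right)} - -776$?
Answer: $796$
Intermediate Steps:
$c{\left(U,D \right)} = 2 + 2 D$ ($c{\left(U,D \right)} = 2 - \left(-2 + 0\right) D = 2 - - 2 D = 2 + 2 D$)
$c{\left(-26,9 \right)} - -776 = \left(2 + 2 \cdot 9\right) - -776 = \left(2 + 18\right) + 776 = 20 + 776 = 796$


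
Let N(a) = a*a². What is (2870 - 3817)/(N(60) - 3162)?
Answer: -947/212838 ≈ -0.0044494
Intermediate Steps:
N(a) = a³
(2870 - 3817)/(N(60) - 3162) = (2870 - 3817)/(60³ - 3162) = -947/(216000 - 3162) = -947/212838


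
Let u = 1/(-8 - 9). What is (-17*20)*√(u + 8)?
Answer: -60*√255 ≈ -958.12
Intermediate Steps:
u = -1/17 (u = 1/(-17) = -1/17 ≈ -0.058824)
(-17*20)*√(u + 8) = (-17*20)*√(-1/17 + 8) = -60*√255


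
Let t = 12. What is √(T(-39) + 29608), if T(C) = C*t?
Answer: 2*√7285 ≈ 170.70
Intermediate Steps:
T(C) = 12*C (T(C) = C*12 = 12*C)
√(T(-39) + 29608) = √(12*(-39) + 29608) = √(-468 + 29608) = √29140 = 2*√7285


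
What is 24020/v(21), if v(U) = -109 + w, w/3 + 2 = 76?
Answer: 24020/113 ≈ 212.57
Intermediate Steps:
w = 222 (w = -6 + 3*76 = -6 + 228 = 222)
v(U) = 113 (v(U) = -109 + 222 = 113)
24020/v(21) = 24020/113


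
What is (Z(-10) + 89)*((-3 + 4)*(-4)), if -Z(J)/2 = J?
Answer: -436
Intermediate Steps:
Z(J) = -2*J
(Z(-10) + 89)*((-3 + 4)*(-4)) = (-2*(-10) + 89)*((-3 + 4)*(-4)) = (20 + 89)*(1*(-4)) = 109*(-4) = -436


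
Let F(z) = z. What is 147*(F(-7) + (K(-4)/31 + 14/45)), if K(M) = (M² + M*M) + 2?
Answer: -382249/465 ≈ -822.04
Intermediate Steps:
K(M) = 2 + 2*M² (K(M) = (M² + M²) + 2 = 2*M² + 2 = 2 + 2*M²)
147*(F(-7) + (K(-4)/31 + 14/45)) = 147*(-7 + ((2 + 2*(-4)²)/31 + 14/45)) = 147*(-7 + ((2 + 2*16)*(1/31) + 14*(1/45))) = 147*(-7 + ((2 + 32)*(1/31) + 14/45)) = 147*(-7 + (34*(1/31) + 14/45)) = 147*(-7 + (34/31 + 14/45)) = 147*(-7 + 1964/1395) = 147*(-7801/1395) = -382249/465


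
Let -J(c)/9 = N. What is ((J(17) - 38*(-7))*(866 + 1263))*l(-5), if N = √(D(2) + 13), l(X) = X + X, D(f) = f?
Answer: -5663140 + 191610*√15 ≈ -4.9210e+6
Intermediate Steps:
l(X) = 2*X
N = √15 (N = √(2 + 13) = √15 ≈ 3.8730)
J(c) = -9*√15
((J(17) - 38*(-7))*(866 + 1263))*l(-5) = ((-9*√15 - 38*(-7))*(866 + 1263))*(2*(-5)) = ((-9*√15 + 266)*2129)*(-10) = ((266 - 9*√15)*2129)*(-10) = (566314 - 19161*√15)*(-10) = -5663140 + 191610*√15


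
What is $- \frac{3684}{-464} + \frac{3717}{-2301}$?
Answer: $\frac{9537}{1508} \approx 6.3243$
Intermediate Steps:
$- \frac{3684}{-464} + \frac{3717}{-2301} = \left(-3684\right) \left(- \frac{1}{464}\right) + 3717 \left(- \frac{1}{2301}\right) = \frac{921}{116} - \frac{21}{13} = \frac{9537}{1508}$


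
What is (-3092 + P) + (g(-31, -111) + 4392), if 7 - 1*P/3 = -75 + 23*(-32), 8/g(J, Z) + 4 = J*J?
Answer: 3592586/957 ≈ 3754.0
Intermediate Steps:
g(J, Z) = 8/(-4 + J²) (g(J, Z) = 8/(-4 + J*J) = 8/(-4 + J²))
P = 2454 (P = 21 - 3*(-75 + 23*(-32)) = 21 - 3*(-75 - 736) = 21 - 3*(-811) = 21 + 2433 = 2454)
(-3092 + P) + (g(-31, -111) + 4392) = (-3092 + 2454) + (8/(-4 + (-31)²) + 4392) = -638 + (8/(-4 + 961) + 4392) = -638 + (8/957 + 4392) = -638 + 4203152/957 = 3592586/957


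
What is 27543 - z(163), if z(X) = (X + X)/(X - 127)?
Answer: 495611/18 ≈ 27534.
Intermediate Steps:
z(X) = 2*X/(-127 + X) (z(X) = (2*X)/(-127 + X) = 2*X/(-127 + X))
27543 - z(163) = 27543 - 2*163/(-127 + 163) = 27543 - 2*163/36 = 27543 - 1*163/18 = 27543 - 163/18 = 495611/18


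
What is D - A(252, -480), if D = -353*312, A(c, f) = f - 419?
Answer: -109237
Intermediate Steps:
A(c, f) = -419 + f
D = -110136
D - A(252, -480) = -110136 - (-419 - 480) = -110136 - 1*(-899) = -110136 + 899 = -109237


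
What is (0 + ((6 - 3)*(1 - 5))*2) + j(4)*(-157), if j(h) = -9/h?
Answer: 1317/4 ≈ 329.25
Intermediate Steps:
(0 + ((6 - 3)*(1 - 5))*2) + j(4)*(-157) = (0 + ((6 - 3)*(1 - 5))*2) - 9/4*(-157) = (0 + (3*(-4))*2) - 9*¼*(-157) = (0 - 12*2) - 9/4*(-157) = (0 - 24) + 1413/4 = -24 + 1413/4 = 1317/4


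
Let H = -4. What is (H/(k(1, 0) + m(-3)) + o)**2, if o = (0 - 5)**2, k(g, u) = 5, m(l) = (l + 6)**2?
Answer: 29929/49 ≈ 610.80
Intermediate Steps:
m(l) = (6 + l)**2
o = 25 (o = (-5)**2 = 25)
(H/(k(1, 0) + m(-3)) + o)**2 = (-4/(5 + (6 - 3)**2) + 25)**2 = (-4/(5 + 3**2) + 25)**2 = (-4/(5 + 9) + 25)**2 = (-4/14 + 25)**2 = (-4*1/14 + 25)**2 = (-2/7 + 25)**2 = (173/7)**2 = 29929/49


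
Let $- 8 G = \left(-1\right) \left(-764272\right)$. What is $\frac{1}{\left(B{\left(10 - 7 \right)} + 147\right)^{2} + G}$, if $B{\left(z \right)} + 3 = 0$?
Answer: $- \frac{1}{74798} \approx -1.3369 \cdot 10^{-5}$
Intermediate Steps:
$B{\left(z \right)} = -3$ ($B{\left(z \right)} = -3 + 0 = -3$)
$G = -95534$ ($G = - \frac{\left(-1\right) \left(-764272\right)}{8} = \left(- \frac{1}{8}\right) 764272 = -95534$)
$\frac{1}{\left(B{\left(10 - 7 \right)} + 147\right)^{2} + G} = \frac{1}{\left(-3 + 147\right)^{2} - 95534} = \frac{1}{144^{2} - 95534} = \frac{1}{20736 - 95534} = \frac{1}{-74798} = - \frac{1}{74798}$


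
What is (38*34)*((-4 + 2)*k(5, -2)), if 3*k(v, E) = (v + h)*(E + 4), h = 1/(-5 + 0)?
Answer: -41344/5 ≈ -8268.8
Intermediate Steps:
h = -1/5 (h = 1/(-5) = -1/5 ≈ -0.20000)
k(v, E) = (4 + E)*(-1/5 + v)/3 (k(v, E) = ((v - 1/5)*(E + 4))/3 = ((-1/5 + v)*(4 + E))/3 = ((4 + E)*(-1/5 + v))/3 = (4 + E)*(-1/5 + v)/3)
(38*34)*((-4 + 2)*k(5, -2)) = (38*34)*((-4 + 2)*(-4/15 - 1/15*(-2) + (4/3)*5 + (1/3)*(-2)*5)) = 1292*(-2*(-4/15 + 2/15 + 20/3 - 10/3)) = 1292*(-2*16/5) = 1292*(-32/5) = -41344/5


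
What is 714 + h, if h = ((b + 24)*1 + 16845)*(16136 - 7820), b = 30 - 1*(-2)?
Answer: 140549430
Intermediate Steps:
b = 32 (b = 30 + 2 = 32)
h = 140548716 (h = ((32 + 24)*1 + 16845)*(16136 - 7820) = (56*1 + 16845)*8316 = (56 + 16845)*8316 = 16901*8316 = 140548716)
714 + h = 714 + 140548716 = 140549430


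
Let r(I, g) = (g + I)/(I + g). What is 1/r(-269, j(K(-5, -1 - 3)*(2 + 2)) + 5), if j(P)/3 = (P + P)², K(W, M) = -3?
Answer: 1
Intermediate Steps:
j(P) = 12*P² (j(P) = 3*(P + P)² = 3*(2*P)² = 3*(4*P²) = 12*P²)
r(I, g) = 1 (r(I, g) = (I + g)/(I + g) = 1)
1/r(-269, j(K(-5, -1 - 3)*(2 + 2)) + 5) = 1/1 = 1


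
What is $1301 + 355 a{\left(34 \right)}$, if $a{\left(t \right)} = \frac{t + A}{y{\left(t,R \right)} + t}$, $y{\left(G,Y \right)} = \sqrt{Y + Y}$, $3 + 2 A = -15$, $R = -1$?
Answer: $\frac{904154}{579} - \frac{8875 i \sqrt{2}}{1158} \approx 1561.6 - 10.839 i$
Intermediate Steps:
$A = -9$ ($A = - \frac{3}{2} + \frac{1}{2} \left(-15\right) = - \frac{3}{2} - \frac{15}{2} = -9$)
$y{\left(G,Y \right)} = \sqrt{2} \sqrt{Y}$ ($y{\left(G,Y \right)} = \sqrt{2 Y} = \sqrt{2} \sqrt{Y}$)
$a{\left(t \right)} = \frac{-9 + t}{t + i \sqrt{2}}$ ($a{\left(t \right)} = \frac{t - 9}{\sqrt{2} \sqrt{-1} + t} = \frac{-9 + t}{\sqrt{2} i + t} = \frac{-9 + t}{i \sqrt{2} + t} = \frac{-9 + t}{t + i \sqrt{2}}$)
$1301 + 355 a{\left(34 \right)} = 1301 + 355 \frac{-9 + 34}{34 + i \sqrt{2}} = 1301 + 355 \frac{1}{34 + i \sqrt{2}} \cdot 25 = 1301 + 355 \frac{25}{34 + i \sqrt{2}} = 1301 + \frac{8875}{34 + i \sqrt{2}}$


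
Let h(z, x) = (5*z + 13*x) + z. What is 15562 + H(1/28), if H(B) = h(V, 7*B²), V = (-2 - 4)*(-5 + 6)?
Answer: 1738925/112 ≈ 15526.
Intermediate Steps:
V = -6 (V = -6*1 = -6)
h(z, x) = 6*z + 13*x
H(B) = -36 + 91*B² (H(B) = 6*(-6) + 13*(7*B²) = -36 + 91*B²)
15562 + H(1/28) = 15562 + (-36 + 91*(1/28)²) = 15562 + (-36 + 91*(1/784)) = 15562 + (-36 + 13/112) = 15562 - 4019/112 = 1738925/112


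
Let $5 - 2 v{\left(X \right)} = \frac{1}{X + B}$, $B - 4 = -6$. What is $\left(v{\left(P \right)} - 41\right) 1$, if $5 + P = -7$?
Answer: $- \frac{1077}{28} \approx -38.464$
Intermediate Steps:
$B = -2$ ($B = 4 - 6 = -2$)
$P = -12$ ($P = -5 - 7 = -12$)
$v{\left(X \right)} = \frac{5}{2} - \frac{1}{2 \left(-2 + X\right)}$ ($v{\left(X \right)} = \frac{5}{2} - \frac{1}{2 \left(X - 2\right)} = \frac{5}{2} - \frac{1}{2 \left(-2 + X\right)}$)
$\left(v{\left(P \right)} - 41\right) 1 = \left(\frac{-11 + 5 \left(-12\right)}{2 \left(-2 - 12\right)} - 41\right) 1 = \left(\frac{-11 - 60}{2 \left(-14\right)} - 41\right) 1 = \left(\frac{1}{2} \left(- \frac{1}{14}\right) \left(-71\right) - 41\right) 1 = \left(\frac{71}{28} - 41\right) 1 = \left(- \frac{1077}{28}\right) 1 = - \frac{1077}{28}$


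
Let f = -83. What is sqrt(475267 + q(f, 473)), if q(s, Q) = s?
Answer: 4*sqrt(29699) ≈ 689.34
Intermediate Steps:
sqrt(475267 + q(f, 473)) = sqrt(475267 - 83) = sqrt(475184) = 4*sqrt(29699)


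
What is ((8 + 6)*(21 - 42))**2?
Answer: 86436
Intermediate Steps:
((8 + 6)*(21 - 42))**2 = (14*(-21))**2 = (-294)**2 = 86436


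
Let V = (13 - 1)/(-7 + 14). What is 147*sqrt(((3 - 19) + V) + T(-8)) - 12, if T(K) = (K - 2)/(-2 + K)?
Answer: -12 + 21*I*sqrt(651) ≈ -12.0 + 535.81*I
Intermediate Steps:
V = 12/7 ≈ 1.7143
T(K) = 1 (T(K) = (-2 + K)/(-2 + K) = 1)
147*sqrt(((3 - 19) + V) + T(-8)) - 12 = 147*sqrt(((3 - 19) + 12/7) + 1) - 12 = 147*sqrt((-16 + 12/7) + 1) - 12 = 147*sqrt(-100/7 + 1) - 12 = 147*sqrt(-93/7) - 12 = 147*(I*sqrt(651)/7) - 12 = 21*I*sqrt(651) - 12 = -12 + 21*I*sqrt(651)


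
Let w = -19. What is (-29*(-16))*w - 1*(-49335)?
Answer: 40519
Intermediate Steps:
(-29*(-16))*w - 1*(-49335) = -29*(-16)*(-19) - 1*(-49335) = 464*(-19) + 49335 = -8816 + 49335 = 40519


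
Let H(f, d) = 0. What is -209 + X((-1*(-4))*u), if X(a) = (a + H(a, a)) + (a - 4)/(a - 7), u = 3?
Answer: -977/5 ≈ -195.40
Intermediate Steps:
X(a) = a + (-4 + a)/(-7 + a) (X(a) = (a + 0) + (a - 4)/(a - 7) = a + (-4 + a)/(-7 + a))
-209 + X((-1*(-4))*u) = -209 + (-4 + (-1*(-4)*3)² - 6*(-1*(-4))*3)/(-7 - 1*(-4)*3) = -209 + (-4 + (4*3)² - 24*3)/(-7 + 4*3) = -209 + (-4 + 12² - 6*12)/(-7 + 12) = -209 + (-4 + 144 - 72)/5 = -209 + (⅕)*68 = -209 + 68/5 = -977/5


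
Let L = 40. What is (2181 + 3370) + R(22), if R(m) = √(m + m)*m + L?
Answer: 5591 + 44*√11 ≈ 5736.9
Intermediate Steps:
R(m) = 40 + √2*m^(3/2) (R(m) = √(m + m)*m + 40 = √(2*m)*m + 40 = (√2*√m)*m + 40 = √2*m^(3/2) + 40 = 40 + √2*m^(3/2))
(2181 + 3370) + R(22) = (2181 + 3370) + (40 + √2*22^(3/2)) = 5551 + (40 + √2*(22*√22)) = 5551 + (40 + 44*√11) = 5591 + 44*√11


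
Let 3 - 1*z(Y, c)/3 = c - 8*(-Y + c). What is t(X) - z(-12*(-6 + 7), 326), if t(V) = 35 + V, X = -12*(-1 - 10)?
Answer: -6976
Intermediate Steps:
X = 132 (X = -12*(-11) = 132)
z(Y, c) = 9 - 24*Y + 21*c (z(Y, c) = 9 - 3*(c - 8*(-Y + c)) = 9 - 3*(c - 8*(c - Y)) = 9 - 3*(c + (-8*c + 8*Y)) = 9 - 3*(-7*c + 8*Y) = 9 + (-24*Y + 21*c) = 9 - 24*Y + 21*c)
t(X) - z(-12*(-6 + 7), 326) = (35 + 132) - (9 - (-288)*(-6 + 7) + 21*326) = 167 - (9 - (-288) + 6846) = 167 - (9 - 24*(-12) + 6846) = 167 - (9 + 288 + 6846) = 167 - 1*7143 = 167 - 7143 = -6976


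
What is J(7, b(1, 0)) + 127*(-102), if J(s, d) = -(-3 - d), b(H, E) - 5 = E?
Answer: -12946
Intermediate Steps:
b(H, E) = 5 + E
J(s, d) = 3 + d
J(7, b(1, 0)) + 127*(-102) = (3 + (5 + 0)) + 127*(-102) = (3 + 5) - 12954 = 8 - 12954 = -12946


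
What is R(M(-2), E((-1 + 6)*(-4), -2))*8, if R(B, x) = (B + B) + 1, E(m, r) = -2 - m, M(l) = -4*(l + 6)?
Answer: -248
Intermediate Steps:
M(l) = -24 - 4*l (M(l) = -4*(6 + l) = -24 - 4*l)
R(B, x) = 1 + 2*B (R(B, x) = 2*B + 1 = 1 + 2*B)
R(M(-2), E((-1 + 6)*(-4), -2))*8 = (1 + 2*(-24 - 4*(-2)))*8 = (1 + 2*(-24 + 8))*8 = (1 + 2*(-16))*8 = (1 - 32)*8 = -31*8 = -248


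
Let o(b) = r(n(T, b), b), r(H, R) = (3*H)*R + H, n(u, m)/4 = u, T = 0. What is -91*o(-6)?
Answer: 0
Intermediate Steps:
n(u, m) = 4*u
r(H, R) = H + 3*H*R (r(H, R) = 3*H*R + H = H + 3*H*R)
o(b) = 0 (o(b) = (4*0)*(1 + 3*b) = 0*(1 + 3*b) = 0)
-91*o(-6) = -91*0 = 0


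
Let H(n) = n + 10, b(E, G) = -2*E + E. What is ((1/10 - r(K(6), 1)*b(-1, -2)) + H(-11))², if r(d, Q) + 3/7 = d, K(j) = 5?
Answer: 146689/4900 ≈ 29.937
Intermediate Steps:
r(d, Q) = -3/7 + d
b(E, G) = -E
H(n) = 10 + n
((1/10 - r(K(6), 1)*b(-1, -2)) + H(-11))² = ((1/10 - (-3/7 + 5)*(-1*(-1))) + (10 - 11))² = ((⅒ - 32/7) - 1)² = (-313/70 - 1)² = (-383/70)² = 146689/4900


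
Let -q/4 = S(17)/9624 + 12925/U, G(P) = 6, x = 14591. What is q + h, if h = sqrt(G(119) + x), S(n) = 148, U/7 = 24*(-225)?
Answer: 197993/151578 + sqrt(14597) ≈ 122.12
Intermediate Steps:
U = -37800 (U = 7*(24*(-225)) = 7*(-5400) = -37800)
q = 197993/151578 (q = -4*(148/9624 + 12925/(-37800)) = -4*(148*(1/9624) + 12925*(-1/37800)) = -4*(37/2406 - 517/1512) = -4*(-197993/606312) = 197993/151578 ≈ 1.3062)
h = sqrt(14597) (h = sqrt(6 + 14591) = sqrt(14597) ≈ 120.82)
q + h = 197993/151578 + sqrt(14597)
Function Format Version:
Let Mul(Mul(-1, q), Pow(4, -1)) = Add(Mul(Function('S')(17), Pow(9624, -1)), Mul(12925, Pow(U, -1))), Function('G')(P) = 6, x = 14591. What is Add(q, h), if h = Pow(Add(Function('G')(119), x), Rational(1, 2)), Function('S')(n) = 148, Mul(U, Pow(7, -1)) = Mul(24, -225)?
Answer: Add(Rational(197993, 151578), Pow(14597, Rational(1, 2))) ≈ 122.12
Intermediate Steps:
U = -37800 (U = Mul(7, Mul(24, -225)) = Mul(7, -5400) = -37800)
q = Rational(197993, 151578) (q = Mul(-4, Add(Mul(148, Pow(9624, -1)), Mul(12925, Pow(-37800, -1)))) = Mul(-4, Add(Mul(148, Rational(1, 9624)), Mul(12925, Rational(-1, 37800)))) = Mul(-4, Add(Rational(37, 2406), Rational(-517, 1512))) = Mul(-4, Rational(-197993, 606312)) = Rational(197993, 151578) ≈ 1.3062)
h = Pow(14597, Rational(1, 2)) (h = Pow(Add(6, 14591), Rational(1, 2)) = Pow(14597, Rational(1, 2)) ≈ 120.82)
Add(q, h) = Add(Rational(197993, 151578), Pow(14597, Rational(1, 2)))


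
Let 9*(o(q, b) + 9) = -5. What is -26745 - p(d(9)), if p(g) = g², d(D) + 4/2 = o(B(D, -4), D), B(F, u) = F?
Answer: -2177161/81 ≈ -26879.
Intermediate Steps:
o(q, b) = -86/9 (o(q, b) = -9 + (⅑)*(-5) = -9 - 5/9 = -86/9)
d(D) = -104/9 (d(D) = -2 - 86/9 = -104/9)
-26745 - p(d(9)) = -26745 - (-104/9)² = -26745 - 1*10816/81 = -26745 - 10816/81 = -2177161/81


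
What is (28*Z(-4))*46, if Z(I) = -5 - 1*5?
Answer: -12880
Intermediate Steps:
Z(I) = -10 (Z(I) = -5 - 5 = -10)
(28*Z(-4))*46 = (28*(-10))*46 = -280*46 = -12880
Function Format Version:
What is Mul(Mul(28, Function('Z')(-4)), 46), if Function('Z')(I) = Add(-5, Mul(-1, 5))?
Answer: -12880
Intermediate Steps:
Function('Z')(I) = -10 (Function('Z')(I) = Add(-5, -5) = -10)
Mul(Mul(28, Function('Z')(-4)), 46) = Mul(Mul(28, -10), 46) = Mul(-280, 46) = -12880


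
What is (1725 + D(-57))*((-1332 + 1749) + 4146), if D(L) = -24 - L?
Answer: 8021754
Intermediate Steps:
(1725 + D(-57))*((-1332 + 1749) + 4146) = (1725 + (-24 - 1*(-57)))*((-1332 + 1749) + 4146) = (1725 + (-24 + 57))*(417 + 4146) = (1725 + 33)*4563 = 1758*4563 = 8021754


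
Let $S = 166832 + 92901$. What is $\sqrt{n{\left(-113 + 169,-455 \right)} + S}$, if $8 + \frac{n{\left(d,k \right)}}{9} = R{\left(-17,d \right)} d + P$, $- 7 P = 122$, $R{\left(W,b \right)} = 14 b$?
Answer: $\frac{\sqrt{32077367}}{7} \approx 809.1$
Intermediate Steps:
$P = - \frac{122}{7}$ ($P = \left(- \frac{1}{7}\right) 122 = - \frac{122}{7} \approx -17.429$)
$n{\left(d,k \right)} = - \frac{1602}{7} + 126 d^{2}$ ($n{\left(d,k \right)} = -72 + 9 \left(14 d d - \frac{122}{7}\right) = -72 + 9 \left(14 d^{2} - \frac{122}{7}\right) = -72 + 9 \left(- \frac{122}{7} + 14 d^{2}\right) = -72 + \left(- \frac{1098}{7} + 126 d^{2}\right) = - \frac{1602}{7} + 126 d^{2}$)
$S = 259733$
$\sqrt{n{\left(-113 + 169,-455 \right)} + S} = \sqrt{\left(- \frac{1602}{7} + 126 \left(-113 + 169\right)^{2}\right) + 259733} = \sqrt{\left(- \frac{1602}{7} + 126 \cdot 56^{2}\right) + 259733} = \sqrt{\left(- \frac{1602}{7} + 126 \cdot 3136\right) + 259733} = \sqrt{\left(- \frac{1602}{7} + 395136\right) + 259733} = \sqrt{\frac{2764350}{7} + 259733} = \sqrt{\frac{4582481}{7}} = \frac{\sqrt{32077367}}{7}$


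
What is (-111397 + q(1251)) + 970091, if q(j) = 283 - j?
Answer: 857726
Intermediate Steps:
(-111397 + q(1251)) + 970091 = (-111397 + (283 - 1*1251)) + 970091 = (-111397 + (283 - 1251)) + 970091 = (-111397 - 968) + 970091 = -112365 + 970091 = 857726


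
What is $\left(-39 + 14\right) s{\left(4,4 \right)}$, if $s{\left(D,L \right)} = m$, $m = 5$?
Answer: $-125$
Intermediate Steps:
$s{\left(D,L \right)} = 5$
$\left(-39 + 14\right) s{\left(4,4 \right)} = \left(-39 + 14\right) 5 = \left(-25\right) 5 = -125$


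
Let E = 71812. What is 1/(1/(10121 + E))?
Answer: 81933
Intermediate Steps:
1/(1/(10121 + E)) = 1/(1/(10121 + 71812)) = 1/(1/81933) = 81933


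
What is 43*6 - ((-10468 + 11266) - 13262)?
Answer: 12722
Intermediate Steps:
43*6 - ((-10468 + 11266) - 13262) = 258 - (798 - 13262) = 258 - 1*(-12464) = 258 + 12464 = 12722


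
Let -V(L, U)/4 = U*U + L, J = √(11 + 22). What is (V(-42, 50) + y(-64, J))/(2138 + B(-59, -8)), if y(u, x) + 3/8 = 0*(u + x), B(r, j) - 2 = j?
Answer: -78659/17056 ≈ -4.6118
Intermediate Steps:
J = √33 ≈ 5.7446
B(r, j) = 2 + j
y(u, x) = -3/8 (y(u, x) = -3/8 + 0*(u + x) = -3/8 + 0 = -3/8)
V(L, U) = -4*L - 4*U² (V(L, U) = -4*(U*U + L) = -4*(U² + L) = -4*(L + U²) = -4*L - 4*U²)
(V(-42, 50) + y(-64, J))/(2138 + B(-59, -8)) = ((-4*(-42) - 4*50²) - 3/8)/(2138 + (2 - 8)) = ((168 - 4*2500) - 3/8)/(2138 - 6) = ((168 - 10000) - 3/8)/2132 = (-9832 - 3/8)*(1/2132) = -78659/8*1/2132 = -78659/17056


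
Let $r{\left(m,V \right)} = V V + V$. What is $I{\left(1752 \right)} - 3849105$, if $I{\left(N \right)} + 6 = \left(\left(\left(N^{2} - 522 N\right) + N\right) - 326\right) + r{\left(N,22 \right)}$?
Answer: $-1692219$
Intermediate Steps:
$r{\left(m,V \right)} = V + V^{2}$ ($r{\left(m,V \right)} = V^{2} + V = V + V^{2}$)
$I{\left(N \right)} = 174 + N^{2} - 521 N$ ($I{\left(N \right)} = -6 - \left(326 - N^{2} - 22 \left(1 + 22\right) + 521 N\right) = -6 - \left(-180 - N^{2} + 521 N\right) = -6 + \left(180 + N^{2} - 521 N\right) = 174 + N^{2} - 521 N$)
$I{\left(1752 \right)} - 3849105 = \left(174 + 1752^{2} - 912792\right) - 3849105 = \left(174 + 3069504 - 912792\right) - 3849105 = 2156886 - 3849105 = -1692219$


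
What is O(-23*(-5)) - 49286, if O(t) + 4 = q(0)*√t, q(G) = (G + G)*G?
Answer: -49290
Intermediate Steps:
q(G) = 2*G² (q(G) = (2*G)*G = 2*G²)
O(t) = -4 (O(t) = -4 + (2*0²)*√t = -4 + (2*0)*√t = -4 + 0*√t = -4 + 0 = -4)
O(-23*(-5)) - 49286 = -4 - 49286 = -49290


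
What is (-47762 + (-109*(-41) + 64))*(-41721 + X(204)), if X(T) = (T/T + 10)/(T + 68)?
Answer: 490567058129/272 ≈ 1.8036e+9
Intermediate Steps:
X(T) = 11/(68 + T) (X(T) = (1 + 10)/(68 + T) = 11/(68 + T))
(-47762 + (-109*(-41) + 64))*(-41721 + X(204)) = (-47762 + (-109*(-41) + 64))*(-41721 + 11/(68 + 204)) = (-47762 + (4469 + 64))*(-41721 + 11/272) = (-47762 + 4533)*(-41721 + 11*(1/272)) = -43229*(-41721 + 11/272) = -43229*(-11348101/272) = 490567058129/272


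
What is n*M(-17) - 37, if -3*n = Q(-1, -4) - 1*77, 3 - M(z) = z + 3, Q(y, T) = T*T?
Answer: 926/3 ≈ 308.67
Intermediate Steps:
Q(y, T) = T**2
M(z) = -z (M(z) = 3 - (z + 3) = 3 - (3 + z) = 3 + (-3 - z) = -z)
n = 61/3 (n = -((-4)**2 - 1*77)/3 = -(16 - 77)/3 = -1/3*(-61) = 61/3 ≈ 20.333)
n*M(-17) - 37 = 61*(-1*(-17))/3 - 37 = (61/3)*17 - 37 = 1037/3 - 37 = 926/3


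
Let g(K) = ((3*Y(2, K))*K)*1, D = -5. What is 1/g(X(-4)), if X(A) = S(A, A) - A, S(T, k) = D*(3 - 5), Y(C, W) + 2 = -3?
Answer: -1/210 ≈ -0.0047619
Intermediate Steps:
Y(C, W) = -5 (Y(C, W) = -2 - 3 = -5)
S(T, k) = 10 (S(T, k) = -5*(3 - 5) = -5*(-2) = 10)
X(A) = 10 - A
g(K) = -15*K (g(K) = ((3*(-5))*K)*1 = -15*K*1 = -15*K)
1/g(X(-4)) = 1/(-15*(10 - 1*(-4))) = 1/(-15*(10 + 4)) = 1/(-15*14) = 1/(-210) = -1/210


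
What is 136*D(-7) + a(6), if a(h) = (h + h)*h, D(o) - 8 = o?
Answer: 208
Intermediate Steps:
D(o) = 8 + o
a(h) = 2*h² (a(h) = (2*h)*h = 2*h²)
136*D(-7) + a(6) = 136*(8 - 7) + 2*6² = 136*1 + 2*36 = 136 + 72 = 208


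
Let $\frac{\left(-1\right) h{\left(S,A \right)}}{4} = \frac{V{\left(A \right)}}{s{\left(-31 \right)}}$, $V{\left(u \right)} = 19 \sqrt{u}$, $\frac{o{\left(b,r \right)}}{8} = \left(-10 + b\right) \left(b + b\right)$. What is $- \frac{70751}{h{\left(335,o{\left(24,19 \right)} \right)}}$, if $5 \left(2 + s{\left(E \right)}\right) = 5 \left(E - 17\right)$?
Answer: $- \frac{1768775 \sqrt{21}}{12768} \approx -634.83$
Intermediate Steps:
$o{\left(b,r \right)} = 16 b \left(-10 + b\right)$ ($o{\left(b,r \right)} = 8 \left(-10 + b\right) \left(b + b\right) = 8 \left(-10 + b\right) 2 b = 8 \cdot 2 b \left(-10 + b\right) = 16 b \left(-10 + b\right)$)
$s{\left(E \right)} = -19 + E$ ($s{\left(E \right)} = -2 + \frac{5 \left(E - 17\right)}{5} = -2 + \frac{5 \left(-17 + E\right)}{5} = -2 + \frac{-85 + 5 E}{5} = -2 + \left(-17 + E\right) = -19 + E$)
$h{\left(S,A \right)} = \frac{38 \sqrt{A}}{25}$ ($h{\left(S,A \right)} = - 4 \frac{19 \sqrt{A}}{-19 - 31} = - 4 \frac{19 \sqrt{A}}{-50} = - 4 \cdot 19 \sqrt{A} \left(- \frac{1}{50}\right) = - 4 \left(- \frac{19 \sqrt{A}}{50}\right) = \frac{38 \sqrt{A}}{25}$)
$- \frac{70751}{h{\left(335,o{\left(24,19 \right)} \right)}} = - \frac{70751}{\frac{38}{25} \sqrt{16 \cdot 24 \left(-10 + 24\right)}} = - \frac{70751}{\frac{38}{25} \sqrt{16 \cdot 24 \cdot 14}} = - \frac{70751}{\frac{38}{25} \sqrt{5376}} = - \frac{70751}{\frac{38}{25} \cdot 16 \sqrt{21}} = - \frac{70751}{\frac{608}{25} \sqrt{21}} = - 70751 \frac{25 \sqrt{21}}{12768} = - \frac{1768775 \sqrt{21}}{12768}$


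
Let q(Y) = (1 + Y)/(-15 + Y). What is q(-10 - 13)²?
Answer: 121/361 ≈ 0.33518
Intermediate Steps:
q(Y) = (1 + Y)/(-15 + Y)
q(-10 - 13)² = ((1 + (-10 - 13))/(-15 + (-10 - 13)))² = ((1 - 23)/(-15 - 23))² = (-22/(-38))² = (-1/38*(-22))² = (11/19)² = 121/361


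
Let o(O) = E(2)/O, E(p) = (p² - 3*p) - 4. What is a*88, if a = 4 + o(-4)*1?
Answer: 484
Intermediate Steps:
E(p) = -4 + p² - 3*p
o(O) = -6/O (o(O) = (-4 + 2² - 3*2)/O = (-4 + 4 - 6)/O = -6/O)
a = 11/2 (a = 4 - 6/(-4)*1 = 4 - 6*(-¼)*1 = 4 + (3/2)*1 = 4 + 3/2 = 11/2 ≈ 5.5000)
a*88 = (11/2)*88 = 484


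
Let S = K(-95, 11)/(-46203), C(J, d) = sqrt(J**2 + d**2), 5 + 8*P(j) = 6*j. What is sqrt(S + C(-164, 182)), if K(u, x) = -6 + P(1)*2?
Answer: sqrt(1062669 + 17077737672*sqrt(15005))/92406 ≈ 15.652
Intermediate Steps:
P(j) = -5/8 + 3*j/4 (P(j) = -5/8 + (6*j)/8 = -5/8 + 3*j/4)
K(u, x) = -23/4 (K(u, x) = -6 + (-5/8 + (3/4)*1)*2 = -6 + (-5/8 + 3/4)*2 = -6 + (1/8)*2 = -6 + 1/4 = -23/4)
S = 23/184812 (S = -23/4/(-46203) = -23/4*(-1/46203) = 23/184812 ≈ 0.00012445)
sqrt(S + C(-164, 182)) = sqrt(23/184812 + sqrt((-164)**2 + 182**2)) = sqrt(23/184812 + sqrt(26896 + 33124)) = sqrt(23/184812 + sqrt(60020)) = sqrt(23/184812 + 2*sqrt(15005))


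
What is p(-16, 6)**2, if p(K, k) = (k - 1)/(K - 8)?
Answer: 25/576 ≈ 0.043403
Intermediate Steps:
p(K, k) = (-1 + k)/(-8 + K)
p(-16, 6)**2 = ((-1 + 6)/(-8 - 16))**2 = (5/(-24))**2 = (-1/24*5)**2 = (-5/24)**2 = 25/576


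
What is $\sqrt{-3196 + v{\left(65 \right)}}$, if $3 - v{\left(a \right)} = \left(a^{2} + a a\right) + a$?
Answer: $2 i \sqrt{2927} \approx 108.2 i$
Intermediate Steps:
$v{\left(a \right)} = 3 - a - 2 a^{2}$ ($v{\left(a \right)} = 3 - \left(\left(a^{2} + a a\right) + a\right) = 3 - \left(\left(a^{2} + a^{2}\right) + a\right) = 3 - \left(2 a^{2} + a\right) = 3 - \left(a + 2 a^{2}\right) = 3 - a - 2 a^{2}$)
$\sqrt{-3196 + v{\left(65 \right)}} = \sqrt{-3196 - \left(62 + 8450\right)} = \sqrt{-3196 - 8512} = \sqrt{-11708} = 2 i \sqrt{2927}$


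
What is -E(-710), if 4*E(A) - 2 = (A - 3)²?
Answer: -508371/4 ≈ -1.2709e+5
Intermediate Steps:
E(A) = ½ + (-3 + A)²/4 (E(A) = ½ + (A - 3)²/4 = ½ + (-3 + A)²/4)
-E(-710) = -(½ + (-3 - 710)²/4) = -(½ + (¼)*(-713)²) = -(½ + (¼)*508369) = -(½ + 508369/4) = -1*508371/4 = -508371/4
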